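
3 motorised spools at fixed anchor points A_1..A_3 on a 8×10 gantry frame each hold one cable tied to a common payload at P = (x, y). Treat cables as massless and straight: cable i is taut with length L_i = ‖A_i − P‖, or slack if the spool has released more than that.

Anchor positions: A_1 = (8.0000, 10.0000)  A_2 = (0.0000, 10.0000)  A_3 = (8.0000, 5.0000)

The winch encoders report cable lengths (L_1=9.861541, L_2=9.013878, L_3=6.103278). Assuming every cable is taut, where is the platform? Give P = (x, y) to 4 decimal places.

(3.0000, 1.5000)

circle eqns → linear via eq_j − eq_1; set k_j = A_j·A_j − L_j²
k_1 = 64.0000+100.0000−97.2500 = 66.7500
16.0000·x + 0.0000·y = k_1−k_2 = 48.0000
0.0000·x + 10.0000·y = k_1−k_3 = 15.0000
solve first two rows → x=3.0000, y=1.5000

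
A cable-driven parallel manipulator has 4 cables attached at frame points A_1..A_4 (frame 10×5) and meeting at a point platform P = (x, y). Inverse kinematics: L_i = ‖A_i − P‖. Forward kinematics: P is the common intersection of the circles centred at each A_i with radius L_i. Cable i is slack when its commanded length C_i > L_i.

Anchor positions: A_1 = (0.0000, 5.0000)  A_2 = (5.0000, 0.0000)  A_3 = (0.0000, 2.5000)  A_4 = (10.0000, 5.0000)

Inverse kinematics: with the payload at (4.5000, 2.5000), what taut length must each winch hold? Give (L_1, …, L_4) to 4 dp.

L_1: Δ = A_1−P = (-4.5000, 2.5000) → ‖Δ‖ = √26.5000 = 5.1478
L_2: Δ = A_2−P = (0.5000, -2.5000) → ‖Δ‖ = √6.5000 = 2.5495
L_3: Δ = A_3−P = (-4.5000, 0.0000) → ‖Δ‖ = √20.2500 = 4.5000
L_4: Δ = A_4−P = (5.5000, 2.5000) → ‖Δ‖ = √36.5000 = 6.0415

(5.1478, 2.5495, 4.5000, 6.0415)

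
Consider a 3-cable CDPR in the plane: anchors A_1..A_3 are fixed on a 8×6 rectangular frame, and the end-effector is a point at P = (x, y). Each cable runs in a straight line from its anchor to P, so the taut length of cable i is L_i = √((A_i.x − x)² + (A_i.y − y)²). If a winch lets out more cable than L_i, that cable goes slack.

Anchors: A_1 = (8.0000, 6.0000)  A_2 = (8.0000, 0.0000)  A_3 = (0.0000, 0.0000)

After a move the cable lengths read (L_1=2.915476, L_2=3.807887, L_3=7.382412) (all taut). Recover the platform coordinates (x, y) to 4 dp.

(6.5000, 3.5000)

circle eqns → linear via eq_j − eq_1; set k_j = A_j·A_j − L_j²
k_1 = 64.0000+36.0000−8.5000 = 91.5000
0.0000·x + 12.0000·y = k_1−k_2 = 42.0000
16.0000·x + 12.0000·y = k_1−k_3 = 146.0000
solve first two rows → x=6.5000, y=3.5000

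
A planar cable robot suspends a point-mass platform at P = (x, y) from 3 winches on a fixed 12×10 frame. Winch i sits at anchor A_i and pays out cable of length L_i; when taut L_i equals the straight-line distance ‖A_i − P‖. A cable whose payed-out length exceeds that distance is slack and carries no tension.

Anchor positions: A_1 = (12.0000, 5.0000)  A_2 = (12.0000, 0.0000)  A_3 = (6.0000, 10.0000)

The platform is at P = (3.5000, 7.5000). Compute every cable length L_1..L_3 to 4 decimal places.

(8.8600, 11.3358, 3.5355)

L_1 = √((12.0000−3.5000)² + (5.0000−7.5000)²) = 8.8600
L_2 = √((12.0000−3.5000)² + (0.0000−7.5000)²) = 11.3358
L_3 = √((6.0000−3.5000)² + (10.0000−7.5000)²) = 3.5355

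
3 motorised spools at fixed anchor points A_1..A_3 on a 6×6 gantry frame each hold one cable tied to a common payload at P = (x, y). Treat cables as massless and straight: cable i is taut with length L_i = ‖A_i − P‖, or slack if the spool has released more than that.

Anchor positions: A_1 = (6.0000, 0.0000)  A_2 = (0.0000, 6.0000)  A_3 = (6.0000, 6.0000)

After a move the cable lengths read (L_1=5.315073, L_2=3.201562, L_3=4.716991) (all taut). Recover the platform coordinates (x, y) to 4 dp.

each cable: (A_i−P)·(A_i−P) = L_i²; let k_i = ‖A_i‖²−L_i²
k_1 = 36.0000+0.0000−28.2500 = 7.7500
row 1: 12.0000x − 12.0000y = -18.0000  (k_2=25.7500)
row 2: 0.0000x − 12.0000y = -42.0000  (k_3=49.7500)
Cramer on rows 1–2 → x = 2.0000, y = 3.5000

(2.0000, 3.5000)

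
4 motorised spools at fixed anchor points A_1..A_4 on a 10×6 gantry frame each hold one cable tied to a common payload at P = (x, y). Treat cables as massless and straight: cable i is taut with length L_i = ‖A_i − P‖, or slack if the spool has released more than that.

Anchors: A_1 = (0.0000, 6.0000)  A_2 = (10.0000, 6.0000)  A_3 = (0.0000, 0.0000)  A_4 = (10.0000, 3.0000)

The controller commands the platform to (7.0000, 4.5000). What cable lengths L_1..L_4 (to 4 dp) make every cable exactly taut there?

(7.1589, 3.3541, 8.3217, 3.3541)

L_1: Δ = A_1−P = (-7.0000, 1.5000) → ‖Δ‖ = √51.2500 = 7.1589
L_2: Δ = A_2−P = (3.0000, 1.5000) → ‖Δ‖ = √11.2500 = 3.3541
L_3: Δ = A_3−P = (-7.0000, -4.5000) → ‖Δ‖ = √69.2500 = 8.3217
L_4: Δ = A_4−P = (3.0000, -1.5000) → ‖Δ‖ = √11.2500 = 3.3541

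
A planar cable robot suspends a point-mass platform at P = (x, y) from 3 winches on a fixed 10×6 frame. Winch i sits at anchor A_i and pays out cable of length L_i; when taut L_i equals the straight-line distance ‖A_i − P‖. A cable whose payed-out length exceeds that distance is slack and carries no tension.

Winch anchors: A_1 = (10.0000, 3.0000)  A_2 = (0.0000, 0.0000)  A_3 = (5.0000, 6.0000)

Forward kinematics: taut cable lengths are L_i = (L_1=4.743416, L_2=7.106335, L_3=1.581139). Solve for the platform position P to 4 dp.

expand ‖A_i−P‖²=L_i² and subtract eq 1 (k_i ≔ ‖A_i‖²−L_i²)
k_1 = 100.0000+9.0000−22.5000 = 86.5000
eq1−eq2 → [20.0000  6.0000]·P = 137.0000
eq1−eq3 → [10.0000  -6.0000]·P = 28.0000
2×2 solve → P = (5.5000, 4.5000)

(5.5000, 4.5000)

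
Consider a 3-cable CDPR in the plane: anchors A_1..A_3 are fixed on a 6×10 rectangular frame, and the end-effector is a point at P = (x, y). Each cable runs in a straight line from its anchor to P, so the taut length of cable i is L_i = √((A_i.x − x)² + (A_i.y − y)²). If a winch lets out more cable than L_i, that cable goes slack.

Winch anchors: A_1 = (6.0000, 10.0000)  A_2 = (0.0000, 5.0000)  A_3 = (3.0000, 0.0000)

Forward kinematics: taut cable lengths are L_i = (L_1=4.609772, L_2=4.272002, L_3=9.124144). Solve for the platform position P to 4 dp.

circle eqns → linear via eq_j − eq_1; set q_j = A_j·A_j − L_j²
q_1 = 36.0000+100.0000−21.2500 = 114.7500
12.0000·x + 10.0000·y = q_1−q_2 = 108.0000
6.0000·x + 20.0000·y = q_1−q_3 = 189.0000
solve first two rows → x=1.5000, y=9.0000

(1.5000, 9.0000)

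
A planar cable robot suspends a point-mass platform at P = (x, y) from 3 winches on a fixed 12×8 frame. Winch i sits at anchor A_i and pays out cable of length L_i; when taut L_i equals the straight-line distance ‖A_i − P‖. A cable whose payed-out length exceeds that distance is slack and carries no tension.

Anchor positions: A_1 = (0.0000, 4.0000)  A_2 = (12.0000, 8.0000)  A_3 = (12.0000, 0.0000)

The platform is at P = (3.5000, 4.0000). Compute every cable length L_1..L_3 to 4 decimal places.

L_1 = √((0.0000−3.5000)² + (4.0000−4.0000)²) = 3.5000
L_2 = √((12.0000−3.5000)² + (8.0000−4.0000)²) = 9.3941
L_3 = √((12.0000−3.5000)² + (0.0000−4.0000)²) = 9.3941

(3.5000, 9.3941, 9.3941)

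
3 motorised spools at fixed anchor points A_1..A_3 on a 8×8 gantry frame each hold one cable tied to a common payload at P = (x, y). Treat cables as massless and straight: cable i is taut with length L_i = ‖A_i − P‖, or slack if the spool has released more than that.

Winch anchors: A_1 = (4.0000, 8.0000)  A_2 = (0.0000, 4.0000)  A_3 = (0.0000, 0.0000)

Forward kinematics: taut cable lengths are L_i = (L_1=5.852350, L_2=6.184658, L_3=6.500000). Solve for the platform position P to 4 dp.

circle eqns → linear via eq_j − eq_1; set k_j = A_j·A_j − L_j²
k_1 = 16.0000+64.0000−34.2500 = 45.7500
8.0000·x + 8.0000·y = k_1−k_2 = 68.0000
8.0000·x + 16.0000·y = k_1−k_3 = 88.0000
solve first two rows → x=6.0000, y=2.5000

(6.0000, 2.5000)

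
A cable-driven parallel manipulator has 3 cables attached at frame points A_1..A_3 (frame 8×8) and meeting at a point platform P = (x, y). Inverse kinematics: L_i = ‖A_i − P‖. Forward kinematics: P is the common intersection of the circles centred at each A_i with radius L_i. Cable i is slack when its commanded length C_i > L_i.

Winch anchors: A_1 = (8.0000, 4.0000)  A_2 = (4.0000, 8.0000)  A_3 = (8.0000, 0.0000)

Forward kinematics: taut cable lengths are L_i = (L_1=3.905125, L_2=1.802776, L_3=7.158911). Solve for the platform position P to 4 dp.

each cable: (A_i−P)·(A_i−P) = L_i²; let c_i = ‖A_i‖²−L_i²
c_1 = 64.0000+16.0000−15.2500 = 64.7500
row 1: 8.0000x − 8.0000y = -12.0000  (c_2=76.7500)
row 2: 0.0000x + 8.0000y = 52.0000  (c_3=12.7500)
Cramer on rows 1–2 → x = 5.0000, y = 6.5000

(5.0000, 6.5000)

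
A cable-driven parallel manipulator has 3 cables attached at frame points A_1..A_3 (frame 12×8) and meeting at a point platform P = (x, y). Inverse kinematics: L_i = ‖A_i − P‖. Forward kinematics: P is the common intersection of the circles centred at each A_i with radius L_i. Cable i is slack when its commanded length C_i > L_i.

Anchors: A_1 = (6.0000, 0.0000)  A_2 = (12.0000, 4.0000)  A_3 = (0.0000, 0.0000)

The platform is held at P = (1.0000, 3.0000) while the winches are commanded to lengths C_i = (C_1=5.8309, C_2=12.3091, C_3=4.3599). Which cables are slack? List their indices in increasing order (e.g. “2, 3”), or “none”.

2, 3

cable 1: √((5.0000)²+(-3.0000)²)=5.8310, C_1=5.8309: taut
cable 2: √((11.0000)²+(1.0000)²)=11.0454, C_2=12.3091: slack
cable 3: √((-1.0000)²+(-3.0000)²)=3.1623, C_3=4.3599: slack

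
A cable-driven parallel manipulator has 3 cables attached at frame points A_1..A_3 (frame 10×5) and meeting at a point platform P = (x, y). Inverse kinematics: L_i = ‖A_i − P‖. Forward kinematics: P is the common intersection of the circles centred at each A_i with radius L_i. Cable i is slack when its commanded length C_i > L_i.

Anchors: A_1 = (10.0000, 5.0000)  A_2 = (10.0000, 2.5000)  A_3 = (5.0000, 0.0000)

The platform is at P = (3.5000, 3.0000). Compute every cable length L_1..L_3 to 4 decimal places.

(6.8007, 6.5192, 3.3541)

cable 1: Δx=6.5000, Δy=2.0000; L_1 = √(Δx²+Δy²) = 6.8007
cable 2: Δx=6.5000, Δy=-0.5000; L_2 = √(Δx²+Δy²) = 6.5192
cable 3: Δx=1.5000, Δy=-3.0000; L_3 = √(Δx²+Δy²) = 3.3541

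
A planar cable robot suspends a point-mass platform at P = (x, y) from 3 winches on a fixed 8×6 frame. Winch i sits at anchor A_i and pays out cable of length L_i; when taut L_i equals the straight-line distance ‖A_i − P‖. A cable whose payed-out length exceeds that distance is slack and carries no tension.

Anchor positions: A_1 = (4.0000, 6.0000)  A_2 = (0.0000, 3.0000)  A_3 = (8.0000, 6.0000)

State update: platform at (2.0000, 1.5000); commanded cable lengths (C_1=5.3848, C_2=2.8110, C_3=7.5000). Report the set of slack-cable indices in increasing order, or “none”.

i=1: geometric 4.9244 vs commanded 5.3848 ⇒ slack
i=2: geometric 2.5000 vs commanded 2.8110 ⇒ slack
i=3: geometric 7.5000 vs commanded 7.5000 ⇒ taut

1, 2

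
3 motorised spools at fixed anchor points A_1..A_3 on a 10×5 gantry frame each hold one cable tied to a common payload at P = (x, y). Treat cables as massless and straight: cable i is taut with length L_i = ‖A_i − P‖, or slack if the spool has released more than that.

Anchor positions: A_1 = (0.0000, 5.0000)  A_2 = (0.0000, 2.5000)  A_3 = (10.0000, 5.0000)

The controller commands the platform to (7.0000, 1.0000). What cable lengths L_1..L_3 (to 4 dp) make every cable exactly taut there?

L_1: Δ = A_1−P = (-7.0000, 4.0000) → ‖Δ‖ = √65.0000 = 8.0623
L_2: Δ = A_2−P = (-7.0000, 1.5000) → ‖Δ‖ = √51.2500 = 7.1589
L_3: Δ = A_3−P = (3.0000, 4.0000) → ‖Δ‖ = √25.0000 = 5.0000

(8.0623, 7.1589, 5.0000)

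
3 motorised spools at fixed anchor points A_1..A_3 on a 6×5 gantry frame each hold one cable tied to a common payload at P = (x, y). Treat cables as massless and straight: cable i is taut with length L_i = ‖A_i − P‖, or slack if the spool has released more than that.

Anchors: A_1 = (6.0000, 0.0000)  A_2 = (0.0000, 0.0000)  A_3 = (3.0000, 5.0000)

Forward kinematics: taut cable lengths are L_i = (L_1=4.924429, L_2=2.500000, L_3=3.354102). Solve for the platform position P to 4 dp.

(1.5000, 2.0000)

circle eqns → linear via eq_j − eq_1; set k_j = A_j·A_j − L_j²
k_1 = 36.0000+0.0000−24.2500 = 11.7500
12.0000·x + 0.0000·y = k_1−k_2 = 18.0000
6.0000·x − 10.0000·y = k_1−k_3 = -11.0000
solve first two rows → x=1.5000, y=2.0000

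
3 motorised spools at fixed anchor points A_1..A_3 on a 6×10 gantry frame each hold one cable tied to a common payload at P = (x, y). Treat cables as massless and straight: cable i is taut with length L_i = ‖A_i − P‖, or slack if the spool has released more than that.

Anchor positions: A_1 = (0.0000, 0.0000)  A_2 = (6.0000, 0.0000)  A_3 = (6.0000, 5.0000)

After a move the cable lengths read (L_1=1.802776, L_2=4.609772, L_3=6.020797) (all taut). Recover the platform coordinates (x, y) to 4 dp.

each cable: (A_i−P)·(A_i−P) = L_i²; let c_i = ‖A_i‖²−L_i²
c_1 = 0.0000+0.0000−3.2500 = -3.2500
row 1: -12.0000x + 0.0000y = -18.0000  (c_2=14.7500)
row 2: -12.0000x − 10.0000y = -28.0000  (c_3=24.7500)
Cramer on rows 1–2 → x = 1.5000, y = 1.0000

(1.5000, 1.0000)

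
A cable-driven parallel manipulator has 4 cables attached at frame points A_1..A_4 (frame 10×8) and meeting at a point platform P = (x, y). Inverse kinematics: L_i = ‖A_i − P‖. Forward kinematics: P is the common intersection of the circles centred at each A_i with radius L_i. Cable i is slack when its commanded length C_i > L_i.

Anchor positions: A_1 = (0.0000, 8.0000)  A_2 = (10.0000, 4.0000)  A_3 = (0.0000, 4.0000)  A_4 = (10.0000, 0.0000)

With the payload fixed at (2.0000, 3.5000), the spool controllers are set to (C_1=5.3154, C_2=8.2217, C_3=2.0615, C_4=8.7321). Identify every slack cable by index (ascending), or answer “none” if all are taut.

cable 1: L_1 = ‖A_1−P‖ = 4.9244;  C_1 = 5.3154 → slack
cable 2: L_2 = ‖A_2−P‖ = 8.0156;  C_2 = 8.2217 → slack
cable 3: L_3 = ‖A_3−P‖ = 2.0616;  C_3 = 2.0615 → taut
cable 4: L_4 = ‖A_4−P‖ = 8.7321;  C_4 = 8.7321 → taut

1, 2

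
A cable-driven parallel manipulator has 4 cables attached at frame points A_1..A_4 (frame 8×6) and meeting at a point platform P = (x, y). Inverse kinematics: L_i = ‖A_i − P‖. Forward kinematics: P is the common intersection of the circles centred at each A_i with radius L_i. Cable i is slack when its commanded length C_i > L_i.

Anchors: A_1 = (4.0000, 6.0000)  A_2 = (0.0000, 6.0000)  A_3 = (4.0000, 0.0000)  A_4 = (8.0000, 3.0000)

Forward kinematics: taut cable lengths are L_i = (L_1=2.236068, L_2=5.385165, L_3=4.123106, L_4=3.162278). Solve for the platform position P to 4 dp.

(5.0000, 4.0000)

expand ‖A_i−P‖²=L_i² and subtract eq 1 (q_i ≔ ‖A_i‖²−L_i²)
q_1 = 16.0000+36.0000−5.0000 = 47.0000
eq1−eq2 → [8.0000  0.0000]·P = 40.0000
eq1−eq3 → [0.0000  12.0000]·P = 48.0000
eq1−eq4 → [-8.0000  6.0000]·P = -16.0000
2×2 solve → P = (5.0000, 4.0000)
check cable 4: ‖A_4−P‖² = 10.0000 ≈ L_4² = 10.0000 ✓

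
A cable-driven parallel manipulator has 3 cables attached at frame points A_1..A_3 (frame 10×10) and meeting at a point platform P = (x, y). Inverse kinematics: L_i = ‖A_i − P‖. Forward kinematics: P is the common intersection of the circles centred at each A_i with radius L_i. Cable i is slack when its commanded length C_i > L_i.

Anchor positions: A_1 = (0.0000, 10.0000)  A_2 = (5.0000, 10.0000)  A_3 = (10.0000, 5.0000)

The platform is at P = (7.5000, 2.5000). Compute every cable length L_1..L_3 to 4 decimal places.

L_1 = √((0.0000−7.5000)² + (10.0000−2.5000)²) = 10.6066
L_2 = √((5.0000−7.5000)² + (10.0000−2.5000)²) = 7.9057
L_3 = √((10.0000−7.5000)² + (5.0000−2.5000)²) = 3.5355

(10.6066, 7.9057, 3.5355)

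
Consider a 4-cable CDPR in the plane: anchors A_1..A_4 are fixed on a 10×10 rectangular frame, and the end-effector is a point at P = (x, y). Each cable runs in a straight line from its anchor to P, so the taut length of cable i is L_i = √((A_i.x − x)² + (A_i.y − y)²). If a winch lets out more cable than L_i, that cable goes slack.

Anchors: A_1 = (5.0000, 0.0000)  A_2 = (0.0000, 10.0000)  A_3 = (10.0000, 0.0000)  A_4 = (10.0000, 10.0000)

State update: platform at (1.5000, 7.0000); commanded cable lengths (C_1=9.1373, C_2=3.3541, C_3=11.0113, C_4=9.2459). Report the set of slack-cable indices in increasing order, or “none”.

1, 4

cable 1: L_1 = ‖A_1−P‖ = 7.8262;  C_1 = 9.1373 → slack
cable 2: L_2 = ‖A_2−P‖ = 3.3541;  C_2 = 3.3541 → taut
cable 3: L_3 = ‖A_3−P‖ = 11.0114;  C_3 = 11.0113 → taut
cable 4: L_4 = ‖A_4−P‖ = 9.0139;  C_4 = 9.2459 → slack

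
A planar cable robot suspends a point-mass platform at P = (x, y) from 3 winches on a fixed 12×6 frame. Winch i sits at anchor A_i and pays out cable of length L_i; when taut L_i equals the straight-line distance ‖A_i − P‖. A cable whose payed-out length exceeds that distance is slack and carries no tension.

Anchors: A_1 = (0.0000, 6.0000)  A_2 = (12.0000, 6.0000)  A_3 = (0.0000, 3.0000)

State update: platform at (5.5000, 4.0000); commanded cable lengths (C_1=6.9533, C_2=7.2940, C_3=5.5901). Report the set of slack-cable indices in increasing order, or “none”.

cable 1: L_1 = ‖A_1−P‖ = 5.8523;  C_1 = 6.9533 → slack
cable 2: L_2 = ‖A_2−P‖ = 6.8007;  C_2 = 7.2940 → slack
cable 3: L_3 = ‖A_3−P‖ = 5.5902;  C_3 = 5.5901 → taut

1, 2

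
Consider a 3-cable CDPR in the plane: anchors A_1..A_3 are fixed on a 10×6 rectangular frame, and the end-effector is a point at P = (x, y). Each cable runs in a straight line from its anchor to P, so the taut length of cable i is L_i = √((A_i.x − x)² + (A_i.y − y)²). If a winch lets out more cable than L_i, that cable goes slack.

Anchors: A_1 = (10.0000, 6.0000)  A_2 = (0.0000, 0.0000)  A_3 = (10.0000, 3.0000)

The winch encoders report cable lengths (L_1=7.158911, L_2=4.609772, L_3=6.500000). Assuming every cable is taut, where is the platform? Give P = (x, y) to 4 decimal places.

circle eqns → linear via eq_j − eq_1; set c_j = A_j·A_j − L_j²
c_1 = 100.0000+36.0000−51.2500 = 84.7500
20.0000·x + 12.0000·y = c_1−c_2 = 106.0000
0.0000·x + 6.0000·y = c_1−c_3 = 18.0000
solve first two rows → x=3.5000, y=3.0000

(3.5000, 3.0000)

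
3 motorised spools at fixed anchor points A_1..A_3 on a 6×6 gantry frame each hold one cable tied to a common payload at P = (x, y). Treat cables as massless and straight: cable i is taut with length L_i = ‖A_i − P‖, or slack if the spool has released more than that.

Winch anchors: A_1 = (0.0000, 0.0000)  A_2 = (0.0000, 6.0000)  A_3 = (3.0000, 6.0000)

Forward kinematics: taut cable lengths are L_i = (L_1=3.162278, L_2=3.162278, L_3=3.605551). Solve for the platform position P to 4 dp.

circle eqns → linear via eq_j − eq_1; set q_j = A_j·A_j − L_j²
q_1 = 0.0000+0.0000−10.0000 = -10.0000
0.0000·x − 12.0000·y = q_1−q_2 = -36.0000
-6.0000·x − 12.0000·y = q_1−q_3 = -42.0000
solve first two rows → x=1.0000, y=3.0000

(1.0000, 3.0000)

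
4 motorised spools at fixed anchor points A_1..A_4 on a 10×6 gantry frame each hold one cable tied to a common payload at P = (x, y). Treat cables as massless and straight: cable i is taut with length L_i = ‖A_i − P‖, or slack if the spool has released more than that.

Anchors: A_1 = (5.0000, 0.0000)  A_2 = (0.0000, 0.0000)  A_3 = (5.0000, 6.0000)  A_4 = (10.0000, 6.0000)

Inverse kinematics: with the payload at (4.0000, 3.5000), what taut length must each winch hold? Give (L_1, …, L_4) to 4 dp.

L_1: Δ = A_1−P = (1.0000, -3.5000) → ‖Δ‖ = √13.2500 = 3.6401
L_2: Δ = A_2−P = (-4.0000, -3.5000) → ‖Δ‖ = √28.2500 = 5.3151
L_3: Δ = A_3−P = (1.0000, 2.5000) → ‖Δ‖ = √7.2500 = 2.6926
L_4: Δ = A_4−P = (6.0000, 2.5000) → ‖Δ‖ = √42.2500 = 6.5000

(3.6401, 5.3151, 2.6926, 6.5000)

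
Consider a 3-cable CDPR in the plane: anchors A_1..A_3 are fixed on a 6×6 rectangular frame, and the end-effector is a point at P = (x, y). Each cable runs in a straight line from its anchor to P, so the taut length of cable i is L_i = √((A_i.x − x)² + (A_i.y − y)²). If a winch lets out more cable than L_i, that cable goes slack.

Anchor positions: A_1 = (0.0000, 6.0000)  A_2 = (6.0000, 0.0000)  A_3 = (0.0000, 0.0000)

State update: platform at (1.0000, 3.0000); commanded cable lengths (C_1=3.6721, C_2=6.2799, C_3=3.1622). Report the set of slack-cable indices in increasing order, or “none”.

1, 2

i=1: geometric 3.1623 vs commanded 3.6721 ⇒ slack
i=2: geometric 5.8310 vs commanded 6.2799 ⇒ slack
i=3: geometric 3.1623 vs commanded 3.1622 ⇒ taut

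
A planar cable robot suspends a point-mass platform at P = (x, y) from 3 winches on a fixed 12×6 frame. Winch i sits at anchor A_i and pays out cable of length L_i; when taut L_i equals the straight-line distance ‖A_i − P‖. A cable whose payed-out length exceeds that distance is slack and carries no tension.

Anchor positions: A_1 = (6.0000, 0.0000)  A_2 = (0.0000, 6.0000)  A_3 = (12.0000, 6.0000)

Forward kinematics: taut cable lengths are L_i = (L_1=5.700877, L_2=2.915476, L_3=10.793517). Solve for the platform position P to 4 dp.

each cable: (A_i−P)·(A_i−P) = L_i²; let q_i = ‖A_i‖²−L_i²
q_1 = 36.0000+0.0000−32.5000 = 3.5000
row 1: 12.0000x − 12.0000y = -24.0000  (q_2=27.5000)
row 2: -12.0000x − 12.0000y = -60.0000  (q_3=63.5000)
Cramer on rows 1–2 → x = 1.5000, y = 3.5000

(1.5000, 3.5000)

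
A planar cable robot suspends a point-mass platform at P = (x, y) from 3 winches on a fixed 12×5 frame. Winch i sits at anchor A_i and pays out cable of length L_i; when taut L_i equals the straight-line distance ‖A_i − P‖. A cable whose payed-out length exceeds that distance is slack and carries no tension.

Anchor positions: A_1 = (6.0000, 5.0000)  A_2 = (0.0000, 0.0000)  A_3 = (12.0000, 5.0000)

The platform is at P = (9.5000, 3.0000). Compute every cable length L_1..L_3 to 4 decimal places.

(4.0311, 9.9624, 3.2016)

L_1 = √((6.0000−9.5000)² + (5.0000−3.0000)²) = 4.0311
L_2 = √((0.0000−9.5000)² + (0.0000−3.0000)²) = 9.9624
L_3 = √((12.0000−9.5000)² + (5.0000−3.0000)²) = 3.2016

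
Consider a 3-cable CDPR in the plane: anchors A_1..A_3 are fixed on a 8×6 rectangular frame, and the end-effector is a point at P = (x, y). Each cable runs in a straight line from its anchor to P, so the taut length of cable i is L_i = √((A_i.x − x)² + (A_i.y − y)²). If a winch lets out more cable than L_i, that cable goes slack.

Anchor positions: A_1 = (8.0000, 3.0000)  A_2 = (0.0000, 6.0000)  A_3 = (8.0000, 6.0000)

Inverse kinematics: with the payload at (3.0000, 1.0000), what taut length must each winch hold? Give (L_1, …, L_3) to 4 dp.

L_1: Δ = A_1−P = (5.0000, 2.0000) → ‖Δ‖ = √29.0000 = 5.3852
L_2: Δ = A_2−P = (-3.0000, 5.0000) → ‖Δ‖ = √34.0000 = 5.8310
L_3: Δ = A_3−P = (5.0000, 5.0000) → ‖Δ‖ = √50.0000 = 7.0711

(5.3852, 5.8310, 7.0711)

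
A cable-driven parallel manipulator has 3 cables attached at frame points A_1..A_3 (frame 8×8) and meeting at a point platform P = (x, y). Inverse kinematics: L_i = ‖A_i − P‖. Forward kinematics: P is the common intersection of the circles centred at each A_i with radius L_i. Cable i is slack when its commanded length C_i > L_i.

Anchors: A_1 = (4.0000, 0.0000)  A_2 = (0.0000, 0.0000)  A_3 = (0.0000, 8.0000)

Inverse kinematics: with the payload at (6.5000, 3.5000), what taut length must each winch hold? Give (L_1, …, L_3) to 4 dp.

(4.3012, 7.3824, 7.9057)

L_1 = √((4.0000−6.5000)² + (0.0000−3.5000)²) = 4.3012
L_2 = √((0.0000−6.5000)² + (0.0000−3.5000)²) = 7.3824
L_3 = √((0.0000−6.5000)² + (8.0000−3.5000)²) = 7.9057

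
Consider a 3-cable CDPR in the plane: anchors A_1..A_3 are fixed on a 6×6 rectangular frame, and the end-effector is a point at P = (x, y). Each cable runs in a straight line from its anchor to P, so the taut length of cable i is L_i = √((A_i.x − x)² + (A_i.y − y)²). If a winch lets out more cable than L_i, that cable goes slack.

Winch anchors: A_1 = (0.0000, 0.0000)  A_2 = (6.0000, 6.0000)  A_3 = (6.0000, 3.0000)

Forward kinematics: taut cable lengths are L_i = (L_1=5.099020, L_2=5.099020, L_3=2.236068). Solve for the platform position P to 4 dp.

circle eqns → linear via eq_j − eq_1; set k_j = A_j·A_j − L_j²
k_1 = 0.0000+0.0000−26.0000 = -26.0000
-12.0000·x − 12.0000·y = k_1−k_2 = -72.0000
-12.0000·x − 6.0000·y = k_1−k_3 = -66.0000
solve first two rows → x=5.0000, y=1.0000

(5.0000, 1.0000)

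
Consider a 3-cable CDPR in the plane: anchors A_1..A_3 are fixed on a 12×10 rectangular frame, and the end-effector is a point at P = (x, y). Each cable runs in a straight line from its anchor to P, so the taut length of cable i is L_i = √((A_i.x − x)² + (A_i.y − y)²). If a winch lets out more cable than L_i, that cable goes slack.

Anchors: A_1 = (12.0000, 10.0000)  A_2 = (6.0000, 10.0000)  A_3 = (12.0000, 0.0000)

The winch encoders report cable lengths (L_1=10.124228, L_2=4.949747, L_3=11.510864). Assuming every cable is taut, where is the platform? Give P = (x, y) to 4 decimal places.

circle eqns → linear via eq_j − eq_1; set c_j = A_j·A_j − L_j²
c_1 = 144.0000+100.0000−102.5000 = 141.5000
12.0000·x + 0.0000·y = c_1−c_2 = 30.0000
0.0000·x + 20.0000·y = c_1−c_3 = 130.0000
solve first two rows → x=2.5000, y=6.5000

(2.5000, 6.5000)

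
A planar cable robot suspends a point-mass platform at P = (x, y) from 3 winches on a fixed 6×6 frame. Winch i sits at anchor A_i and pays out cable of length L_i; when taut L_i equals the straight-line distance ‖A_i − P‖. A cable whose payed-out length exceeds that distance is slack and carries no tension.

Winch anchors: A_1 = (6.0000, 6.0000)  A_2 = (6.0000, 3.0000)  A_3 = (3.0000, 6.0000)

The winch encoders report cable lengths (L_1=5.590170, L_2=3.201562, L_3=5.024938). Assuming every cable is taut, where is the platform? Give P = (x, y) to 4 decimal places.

circle eqns → linear via eq_j − eq_1; set c_j = A_j·A_j − L_j²
c_1 = 36.0000+36.0000−31.2500 = 40.7500
0.0000·x + 6.0000·y = c_1−c_2 = 6.0000
6.0000·x + 0.0000·y = c_1−c_3 = 21.0000
solve first two rows → x=3.5000, y=1.0000

(3.5000, 1.0000)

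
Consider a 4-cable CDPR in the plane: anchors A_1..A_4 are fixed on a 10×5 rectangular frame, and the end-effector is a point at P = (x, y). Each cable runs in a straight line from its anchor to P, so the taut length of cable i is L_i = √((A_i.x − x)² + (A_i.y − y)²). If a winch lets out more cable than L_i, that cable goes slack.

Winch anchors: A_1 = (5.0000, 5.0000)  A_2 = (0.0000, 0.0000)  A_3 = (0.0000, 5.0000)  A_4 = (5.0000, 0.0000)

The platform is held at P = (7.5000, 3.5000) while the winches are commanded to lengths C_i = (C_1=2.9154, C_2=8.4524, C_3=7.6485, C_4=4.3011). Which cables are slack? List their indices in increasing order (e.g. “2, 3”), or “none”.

i=1: geometric 2.9155 vs commanded 2.9154 ⇒ taut
i=2: geometric 8.2765 vs commanded 8.4524 ⇒ slack
i=3: geometric 7.6485 vs commanded 7.6485 ⇒ taut
i=4: geometric 4.3012 vs commanded 4.3011 ⇒ taut

2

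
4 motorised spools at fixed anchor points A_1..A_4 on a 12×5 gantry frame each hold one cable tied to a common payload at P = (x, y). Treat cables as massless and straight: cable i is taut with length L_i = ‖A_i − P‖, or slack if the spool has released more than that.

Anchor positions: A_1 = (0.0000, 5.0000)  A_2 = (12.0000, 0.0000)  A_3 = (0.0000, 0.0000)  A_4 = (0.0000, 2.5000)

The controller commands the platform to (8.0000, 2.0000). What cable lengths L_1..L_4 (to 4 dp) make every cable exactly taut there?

L_1: Δ = A_1−P = (-8.0000, 3.0000) → ‖Δ‖ = √73.0000 = 8.5440
L_2: Δ = A_2−P = (4.0000, -2.0000) → ‖Δ‖ = √20.0000 = 4.4721
L_3: Δ = A_3−P = (-8.0000, -2.0000) → ‖Δ‖ = √68.0000 = 8.2462
L_4: Δ = A_4−P = (-8.0000, 0.5000) → ‖Δ‖ = √64.2500 = 8.0156

(8.5440, 4.4721, 8.2462, 8.0156)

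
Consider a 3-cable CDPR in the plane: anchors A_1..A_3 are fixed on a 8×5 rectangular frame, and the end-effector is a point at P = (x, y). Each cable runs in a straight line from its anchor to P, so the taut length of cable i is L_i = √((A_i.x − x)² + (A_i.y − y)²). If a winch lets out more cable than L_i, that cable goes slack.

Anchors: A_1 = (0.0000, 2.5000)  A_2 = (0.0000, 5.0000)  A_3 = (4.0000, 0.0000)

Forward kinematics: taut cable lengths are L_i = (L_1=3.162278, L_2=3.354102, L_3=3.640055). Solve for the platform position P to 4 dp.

(3.0000, 3.5000)

expand ‖A_i−P‖²=L_i² and subtract eq 1 (q_i ≔ ‖A_i‖²−L_i²)
q_1 = 0.0000+6.2500−10.0000 = -3.7500
eq1−eq2 → [0.0000  -5.0000]·P = -17.5000
eq1−eq3 → [-8.0000  5.0000]·P = -6.5000
2×2 solve → P = (3.0000, 3.5000)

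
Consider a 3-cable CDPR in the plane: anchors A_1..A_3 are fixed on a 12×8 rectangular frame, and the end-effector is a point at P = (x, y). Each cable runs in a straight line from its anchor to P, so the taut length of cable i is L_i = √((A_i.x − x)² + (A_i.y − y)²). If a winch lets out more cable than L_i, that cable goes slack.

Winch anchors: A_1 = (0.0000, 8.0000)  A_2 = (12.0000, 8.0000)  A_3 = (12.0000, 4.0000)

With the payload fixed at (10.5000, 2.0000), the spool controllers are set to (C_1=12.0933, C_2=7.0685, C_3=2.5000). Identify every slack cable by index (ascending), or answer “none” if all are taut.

cable 1: √((-10.5000)²+(6.0000)²)=12.0934, C_1=12.0933: taut
cable 2: √((1.5000)²+(6.0000)²)=6.1847, C_2=7.0685: slack
cable 3: √((1.5000)²+(2.0000)²)=2.5000, C_3=2.5000: taut

2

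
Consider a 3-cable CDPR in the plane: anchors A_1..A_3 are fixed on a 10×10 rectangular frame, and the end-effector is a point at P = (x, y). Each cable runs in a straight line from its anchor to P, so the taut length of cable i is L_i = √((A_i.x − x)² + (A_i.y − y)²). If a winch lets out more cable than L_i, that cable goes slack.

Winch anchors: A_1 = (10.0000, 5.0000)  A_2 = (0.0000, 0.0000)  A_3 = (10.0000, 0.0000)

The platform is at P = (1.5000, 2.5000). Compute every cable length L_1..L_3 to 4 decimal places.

(8.8600, 2.9155, 8.8600)

L_1: Δ = A_1−P = (8.5000, 2.5000) → ‖Δ‖ = √78.5000 = 8.8600
L_2: Δ = A_2−P = (-1.5000, -2.5000) → ‖Δ‖ = √8.5000 = 2.9155
L_3: Δ = A_3−P = (8.5000, -2.5000) → ‖Δ‖ = √78.5000 = 8.8600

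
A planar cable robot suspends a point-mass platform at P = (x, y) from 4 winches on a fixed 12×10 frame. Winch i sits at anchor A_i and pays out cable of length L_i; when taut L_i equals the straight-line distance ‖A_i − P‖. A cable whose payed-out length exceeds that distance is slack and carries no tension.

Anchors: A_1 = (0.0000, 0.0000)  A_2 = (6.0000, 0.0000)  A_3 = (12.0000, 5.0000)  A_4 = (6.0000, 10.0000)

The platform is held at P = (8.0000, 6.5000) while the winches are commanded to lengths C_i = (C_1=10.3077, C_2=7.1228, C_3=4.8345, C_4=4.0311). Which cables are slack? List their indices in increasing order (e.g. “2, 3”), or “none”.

cable 1: L_1 = ‖A_1−P‖ = 10.3078;  C_1 = 10.3077 → taut
cable 2: L_2 = ‖A_2−P‖ = 6.8007;  C_2 = 7.1228 → slack
cable 3: L_3 = ‖A_3−P‖ = 4.2720;  C_3 = 4.8345 → slack
cable 4: L_4 = ‖A_4−P‖ = 4.0311;  C_4 = 4.0311 → taut

2, 3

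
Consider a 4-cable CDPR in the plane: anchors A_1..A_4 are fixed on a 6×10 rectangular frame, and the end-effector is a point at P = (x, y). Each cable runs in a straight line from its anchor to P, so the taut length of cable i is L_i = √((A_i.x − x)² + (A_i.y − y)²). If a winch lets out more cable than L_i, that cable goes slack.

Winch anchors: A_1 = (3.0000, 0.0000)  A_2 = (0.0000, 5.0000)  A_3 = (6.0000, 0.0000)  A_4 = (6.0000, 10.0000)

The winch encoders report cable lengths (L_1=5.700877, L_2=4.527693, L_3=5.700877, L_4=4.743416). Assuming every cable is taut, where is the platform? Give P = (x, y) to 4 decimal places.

(4.5000, 5.5000)

each cable: (A_i−P)·(A_i−P) = L_i²; let k_i = ‖A_i‖²−L_i²
k_1 = 9.0000+0.0000−32.5000 = -23.5000
row 1: 6.0000x − 10.0000y = -28.0000  (k_2=4.5000)
row 2: -6.0000x + 0.0000y = -27.0000  (k_3=3.5000)
row 3: -6.0000x − 20.0000y = -137.0000  (k_4=113.5000)
Cramer on rows 1–2 → x = 4.5000, y = 5.5000
check cable 4: ‖A_4−P‖² = 22.5000 ≈ L_4² = 22.5000 ✓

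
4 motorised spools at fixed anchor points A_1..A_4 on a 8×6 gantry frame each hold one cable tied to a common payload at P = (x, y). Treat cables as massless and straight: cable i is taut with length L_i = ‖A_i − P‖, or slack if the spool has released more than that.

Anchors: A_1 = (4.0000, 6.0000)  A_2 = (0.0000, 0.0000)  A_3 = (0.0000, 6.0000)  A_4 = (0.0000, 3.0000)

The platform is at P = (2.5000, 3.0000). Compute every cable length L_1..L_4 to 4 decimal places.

(3.3541, 3.9051, 3.9051, 2.5000)

cable 1: Δx=1.5000, Δy=3.0000; L_1 = √(Δx²+Δy²) = 3.3541
cable 2: Δx=-2.5000, Δy=-3.0000; L_2 = √(Δx²+Δy²) = 3.9051
cable 3: Δx=-2.5000, Δy=3.0000; L_3 = √(Δx²+Δy²) = 3.9051
cable 4: Δx=-2.5000, Δy=0.0000; L_4 = √(Δx²+Δy²) = 2.5000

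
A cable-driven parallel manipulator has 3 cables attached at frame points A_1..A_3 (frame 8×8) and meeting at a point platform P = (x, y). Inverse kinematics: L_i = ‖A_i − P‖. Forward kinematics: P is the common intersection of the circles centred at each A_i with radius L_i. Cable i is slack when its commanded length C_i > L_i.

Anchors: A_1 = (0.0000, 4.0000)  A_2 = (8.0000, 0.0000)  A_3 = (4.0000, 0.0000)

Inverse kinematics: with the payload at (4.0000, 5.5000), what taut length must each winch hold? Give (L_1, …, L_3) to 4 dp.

L_1: Δ = A_1−P = (-4.0000, -1.5000) → ‖Δ‖ = √18.2500 = 4.2720
L_2: Δ = A_2−P = (4.0000, -5.5000) → ‖Δ‖ = √46.2500 = 6.8007
L_3: Δ = A_3−P = (0.0000, -5.5000) → ‖Δ‖ = √30.2500 = 5.5000

(4.2720, 6.8007, 5.5000)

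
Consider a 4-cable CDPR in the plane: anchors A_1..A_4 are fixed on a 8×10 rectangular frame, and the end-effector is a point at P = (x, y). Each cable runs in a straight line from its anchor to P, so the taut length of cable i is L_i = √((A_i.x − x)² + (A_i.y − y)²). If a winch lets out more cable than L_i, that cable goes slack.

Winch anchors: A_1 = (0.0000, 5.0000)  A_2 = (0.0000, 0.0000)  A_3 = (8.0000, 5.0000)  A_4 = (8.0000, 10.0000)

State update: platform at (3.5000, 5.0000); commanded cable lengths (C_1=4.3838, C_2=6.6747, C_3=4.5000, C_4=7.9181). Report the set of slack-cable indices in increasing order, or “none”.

1, 2, 4

i=1: geometric 3.5000 vs commanded 4.3838 ⇒ slack
i=2: geometric 6.1033 vs commanded 6.6747 ⇒ slack
i=3: geometric 4.5000 vs commanded 4.5000 ⇒ taut
i=4: geometric 6.7268 vs commanded 7.9181 ⇒ slack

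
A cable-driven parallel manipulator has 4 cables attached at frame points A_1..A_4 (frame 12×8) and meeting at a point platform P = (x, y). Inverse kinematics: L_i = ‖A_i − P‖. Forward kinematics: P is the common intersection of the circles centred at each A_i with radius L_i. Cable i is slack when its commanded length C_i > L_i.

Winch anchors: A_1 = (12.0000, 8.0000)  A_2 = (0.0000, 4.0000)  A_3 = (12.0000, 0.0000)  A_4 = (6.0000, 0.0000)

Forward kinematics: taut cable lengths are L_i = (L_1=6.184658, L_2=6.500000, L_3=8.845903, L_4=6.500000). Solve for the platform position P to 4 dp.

expand ‖A_i−P‖²=L_i² and subtract eq 1 (q_i ≔ ‖A_i‖²−L_i²)
q_1 = 144.0000+64.0000−38.2500 = 169.7500
eq1−eq2 → [24.0000  8.0000]·P = 196.0000
eq1−eq3 → [0.0000  16.0000]·P = 104.0000
eq1−eq4 → [12.0000  16.0000]·P = 176.0000
2×2 solve → P = (6.0000, 6.5000)
check cable 4: ‖A_4−P‖² = 42.2500 ≈ L_4² = 42.2500 ✓

(6.0000, 6.5000)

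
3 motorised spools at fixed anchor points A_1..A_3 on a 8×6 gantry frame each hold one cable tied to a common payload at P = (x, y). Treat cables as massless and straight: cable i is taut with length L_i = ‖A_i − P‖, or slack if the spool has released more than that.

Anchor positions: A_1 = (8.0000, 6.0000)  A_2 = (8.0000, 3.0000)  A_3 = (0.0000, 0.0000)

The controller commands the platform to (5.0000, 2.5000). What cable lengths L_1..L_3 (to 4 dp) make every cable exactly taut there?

cable 1: Δx=3.0000, Δy=3.5000; L_1 = √(Δx²+Δy²) = 4.6098
cable 2: Δx=3.0000, Δy=0.5000; L_2 = √(Δx²+Δy²) = 3.0414
cable 3: Δx=-5.0000, Δy=-2.5000; L_3 = √(Δx²+Δy²) = 5.5902

(4.6098, 3.0414, 5.5902)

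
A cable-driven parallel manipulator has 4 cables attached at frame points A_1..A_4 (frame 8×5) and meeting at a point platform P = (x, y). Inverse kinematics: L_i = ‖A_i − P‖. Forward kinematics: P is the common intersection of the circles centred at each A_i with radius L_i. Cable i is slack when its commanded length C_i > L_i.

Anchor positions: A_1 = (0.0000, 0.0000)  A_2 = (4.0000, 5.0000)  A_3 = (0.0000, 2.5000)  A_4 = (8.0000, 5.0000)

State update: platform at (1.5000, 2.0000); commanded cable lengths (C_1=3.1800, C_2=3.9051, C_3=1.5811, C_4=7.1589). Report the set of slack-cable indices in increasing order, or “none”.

cable 1: L_1 = ‖A_1−P‖ = 2.5000;  C_1 = 3.1800 → slack
cable 2: L_2 = ‖A_2−P‖ = 3.9051;  C_2 = 3.9051 → taut
cable 3: L_3 = ‖A_3−P‖ = 1.5811;  C_3 = 1.5811 → taut
cable 4: L_4 = ‖A_4−P‖ = 7.1589;  C_4 = 7.1589 → taut

1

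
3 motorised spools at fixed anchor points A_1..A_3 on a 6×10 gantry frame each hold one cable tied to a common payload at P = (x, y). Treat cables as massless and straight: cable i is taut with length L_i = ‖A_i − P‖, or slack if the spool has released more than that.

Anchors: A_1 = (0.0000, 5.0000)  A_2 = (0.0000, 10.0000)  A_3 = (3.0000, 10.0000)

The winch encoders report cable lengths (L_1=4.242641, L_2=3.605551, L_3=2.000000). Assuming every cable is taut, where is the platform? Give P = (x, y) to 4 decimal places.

(3.0000, 8.0000)

each cable: (A_i−P)·(A_i−P) = L_i²; let q_i = ‖A_i‖²−L_i²
q_1 = 0.0000+25.0000−18.0000 = 7.0000
row 1: 0.0000x − 10.0000y = -80.0000  (q_2=87.0000)
row 2: -6.0000x − 10.0000y = -98.0000  (q_3=105.0000)
Cramer on rows 1–2 → x = 3.0000, y = 8.0000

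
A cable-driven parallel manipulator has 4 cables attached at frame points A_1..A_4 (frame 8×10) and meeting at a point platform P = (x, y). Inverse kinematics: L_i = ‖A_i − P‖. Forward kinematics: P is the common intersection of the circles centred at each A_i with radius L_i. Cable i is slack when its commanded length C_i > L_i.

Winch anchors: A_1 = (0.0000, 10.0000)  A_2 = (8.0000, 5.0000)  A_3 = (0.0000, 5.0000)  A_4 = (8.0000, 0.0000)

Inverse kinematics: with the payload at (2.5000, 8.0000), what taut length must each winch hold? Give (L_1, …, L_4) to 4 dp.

L_1 = √((0.0000−2.5000)² + (10.0000−8.0000)²) = 3.2016
L_2 = √((8.0000−2.5000)² + (5.0000−8.0000)²) = 6.2650
L_3 = √((0.0000−2.5000)² + (5.0000−8.0000)²) = 3.9051
L_4 = √((8.0000−2.5000)² + (0.0000−8.0000)²) = 9.7082

(3.2016, 6.2650, 3.9051, 9.7082)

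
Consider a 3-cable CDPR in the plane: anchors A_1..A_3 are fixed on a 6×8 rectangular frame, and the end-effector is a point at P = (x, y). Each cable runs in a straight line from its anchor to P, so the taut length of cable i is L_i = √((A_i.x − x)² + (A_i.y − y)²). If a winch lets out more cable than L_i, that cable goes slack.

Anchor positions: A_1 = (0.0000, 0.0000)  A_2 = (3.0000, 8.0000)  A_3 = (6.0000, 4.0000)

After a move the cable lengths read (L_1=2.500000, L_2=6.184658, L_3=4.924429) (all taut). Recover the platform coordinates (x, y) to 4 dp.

(1.5000, 2.0000)

circle eqns → linear via eq_j − eq_1; set c_j = A_j·A_j − L_j²
c_1 = 0.0000+0.0000−6.2500 = -6.2500
-6.0000·x − 16.0000·y = c_1−c_2 = -41.0000
-12.0000·x − 8.0000·y = c_1−c_3 = -34.0000
solve first two rows → x=1.5000, y=2.0000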